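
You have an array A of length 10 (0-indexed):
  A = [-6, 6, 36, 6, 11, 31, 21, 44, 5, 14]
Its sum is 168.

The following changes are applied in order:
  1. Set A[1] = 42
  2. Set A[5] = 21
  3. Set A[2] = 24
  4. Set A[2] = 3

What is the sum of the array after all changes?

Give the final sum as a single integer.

Answer: 161

Derivation:
Initial sum: 168
Change 1: A[1] 6 -> 42, delta = 36, sum = 204
Change 2: A[5] 31 -> 21, delta = -10, sum = 194
Change 3: A[2] 36 -> 24, delta = -12, sum = 182
Change 4: A[2] 24 -> 3, delta = -21, sum = 161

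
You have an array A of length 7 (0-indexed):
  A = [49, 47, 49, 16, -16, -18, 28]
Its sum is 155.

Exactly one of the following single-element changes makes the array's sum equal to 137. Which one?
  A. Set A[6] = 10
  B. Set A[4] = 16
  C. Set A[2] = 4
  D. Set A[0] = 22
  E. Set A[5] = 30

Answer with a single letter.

Option A: A[6] 28->10, delta=-18, new_sum=155+(-18)=137 <-- matches target
Option B: A[4] -16->16, delta=32, new_sum=155+(32)=187
Option C: A[2] 49->4, delta=-45, new_sum=155+(-45)=110
Option D: A[0] 49->22, delta=-27, new_sum=155+(-27)=128
Option E: A[5] -18->30, delta=48, new_sum=155+(48)=203

Answer: A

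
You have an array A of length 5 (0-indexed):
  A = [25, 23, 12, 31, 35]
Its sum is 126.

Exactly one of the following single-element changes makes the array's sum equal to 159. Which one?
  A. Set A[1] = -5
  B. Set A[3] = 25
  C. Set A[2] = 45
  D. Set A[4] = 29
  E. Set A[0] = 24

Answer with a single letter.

Option A: A[1] 23->-5, delta=-28, new_sum=126+(-28)=98
Option B: A[3] 31->25, delta=-6, new_sum=126+(-6)=120
Option C: A[2] 12->45, delta=33, new_sum=126+(33)=159 <-- matches target
Option D: A[4] 35->29, delta=-6, new_sum=126+(-6)=120
Option E: A[0] 25->24, delta=-1, new_sum=126+(-1)=125

Answer: C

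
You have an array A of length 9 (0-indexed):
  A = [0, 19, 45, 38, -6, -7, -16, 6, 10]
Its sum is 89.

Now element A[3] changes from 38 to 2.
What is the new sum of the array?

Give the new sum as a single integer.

Answer: 53

Derivation:
Old value at index 3: 38
New value at index 3: 2
Delta = 2 - 38 = -36
New sum = old_sum + delta = 89 + (-36) = 53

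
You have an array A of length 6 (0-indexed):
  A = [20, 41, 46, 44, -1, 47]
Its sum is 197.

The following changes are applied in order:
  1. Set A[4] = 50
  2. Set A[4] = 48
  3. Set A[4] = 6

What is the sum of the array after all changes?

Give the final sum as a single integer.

Answer: 204

Derivation:
Initial sum: 197
Change 1: A[4] -1 -> 50, delta = 51, sum = 248
Change 2: A[4] 50 -> 48, delta = -2, sum = 246
Change 3: A[4] 48 -> 6, delta = -42, sum = 204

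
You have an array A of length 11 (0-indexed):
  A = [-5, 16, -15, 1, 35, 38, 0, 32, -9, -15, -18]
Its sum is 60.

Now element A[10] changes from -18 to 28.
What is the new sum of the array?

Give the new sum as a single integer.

Answer: 106

Derivation:
Old value at index 10: -18
New value at index 10: 28
Delta = 28 - -18 = 46
New sum = old_sum + delta = 60 + (46) = 106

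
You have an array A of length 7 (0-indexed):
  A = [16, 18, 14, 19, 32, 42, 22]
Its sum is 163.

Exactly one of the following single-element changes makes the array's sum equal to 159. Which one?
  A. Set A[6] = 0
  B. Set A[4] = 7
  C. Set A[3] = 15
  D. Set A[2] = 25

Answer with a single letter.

Answer: C

Derivation:
Option A: A[6] 22->0, delta=-22, new_sum=163+(-22)=141
Option B: A[4] 32->7, delta=-25, new_sum=163+(-25)=138
Option C: A[3] 19->15, delta=-4, new_sum=163+(-4)=159 <-- matches target
Option D: A[2] 14->25, delta=11, new_sum=163+(11)=174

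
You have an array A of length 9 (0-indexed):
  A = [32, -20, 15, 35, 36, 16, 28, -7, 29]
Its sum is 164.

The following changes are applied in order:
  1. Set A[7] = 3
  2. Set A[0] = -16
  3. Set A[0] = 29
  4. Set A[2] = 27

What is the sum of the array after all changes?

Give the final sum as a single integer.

Initial sum: 164
Change 1: A[7] -7 -> 3, delta = 10, sum = 174
Change 2: A[0] 32 -> -16, delta = -48, sum = 126
Change 3: A[0] -16 -> 29, delta = 45, sum = 171
Change 4: A[2] 15 -> 27, delta = 12, sum = 183

Answer: 183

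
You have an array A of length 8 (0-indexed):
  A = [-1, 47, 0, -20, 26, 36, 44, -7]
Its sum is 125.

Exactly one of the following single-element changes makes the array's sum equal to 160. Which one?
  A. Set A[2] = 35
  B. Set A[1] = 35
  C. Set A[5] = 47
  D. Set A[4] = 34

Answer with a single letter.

Option A: A[2] 0->35, delta=35, new_sum=125+(35)=160 <-- matches target
Option B: A[1] 47->35, delta=-12, new_sum=125+(-12)=113
Option C: A[5] 36->47, delta=11, new_sum=125+(11)=136
Option D: A[4] 26->34, delta=8, new_sum=125+(8)=133

Answer: A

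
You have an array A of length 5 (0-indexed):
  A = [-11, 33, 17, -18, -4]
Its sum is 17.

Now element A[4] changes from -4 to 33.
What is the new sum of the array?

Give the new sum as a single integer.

Answer: 54

Derivation:
Old value at index 4: -4
New value at index 4: 33
Delta = 33 - -4 = 37
New sum = old_sum + delta = 17 + (37) = 54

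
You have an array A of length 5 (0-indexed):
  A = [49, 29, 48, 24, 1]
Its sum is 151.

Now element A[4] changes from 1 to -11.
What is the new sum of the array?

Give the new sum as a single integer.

Old value at index 4: 1
New value at index 4: -11
Delta = -11 - 1 = -12
New sum = old_sum + delta = 151 + (-12) = 139

Answer: 139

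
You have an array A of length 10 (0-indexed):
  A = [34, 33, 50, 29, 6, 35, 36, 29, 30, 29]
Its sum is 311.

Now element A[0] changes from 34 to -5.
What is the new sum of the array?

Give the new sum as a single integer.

Old value at index 0: 34
New value at index 0: -5
Delta = -5 - 34 = -39
New sum = old_sum + delta = 311 + (-39) = 272

Answer: 272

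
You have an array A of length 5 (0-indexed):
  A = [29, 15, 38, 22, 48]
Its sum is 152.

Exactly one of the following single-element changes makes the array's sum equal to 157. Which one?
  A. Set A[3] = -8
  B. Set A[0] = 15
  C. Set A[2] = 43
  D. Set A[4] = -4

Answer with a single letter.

Option A: A[3] 22->-8, delta=-30, new_sum=152+(-30)=122
Option B: A[0] 29->15, delta=-14, new_sum=152+(-14)=138
Option C: A[2] 38->43, delta=5, new_sum=152+(5)=157 <-- matches target
Option D: A[4] 48->-4, delta=-52, new_sum=152+(-52)=100

Answer: C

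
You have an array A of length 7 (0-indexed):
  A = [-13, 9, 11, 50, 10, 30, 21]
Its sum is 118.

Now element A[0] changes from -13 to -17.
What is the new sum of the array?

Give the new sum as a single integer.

Old value at index 0: -13
New value at index 0: -17
Delta = -17 - -13 = -4
New sum = old_sum + delta = 118 + (-4) = 114

Answer: 114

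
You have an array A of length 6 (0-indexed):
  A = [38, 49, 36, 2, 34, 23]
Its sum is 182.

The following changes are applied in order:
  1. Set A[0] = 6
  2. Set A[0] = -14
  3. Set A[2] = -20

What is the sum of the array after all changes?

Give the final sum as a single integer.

Answer: 74

Derivation:
Initial sum: 182
Change 1: A[0] 38 -> 6, delta = -32, sum = 150
Change 2: A[0] 6 -> -14, delta = -20, sum = 130
Change 3: A[2] 36 -> -20, delta = -56, sum = 74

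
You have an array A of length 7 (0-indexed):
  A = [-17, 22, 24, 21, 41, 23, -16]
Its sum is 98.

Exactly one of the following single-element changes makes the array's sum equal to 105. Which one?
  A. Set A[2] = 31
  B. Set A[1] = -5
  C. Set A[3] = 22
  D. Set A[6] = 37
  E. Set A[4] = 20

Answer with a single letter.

Answer: A

Derivation:
Option A: A[2] 24->31, delta=7, new_sum=98+(7)=105 <-- matches target
Option B: A[1] 22->-5, delta=-27, new_sum=98+(-27)=71
Option C: A[3] 21->22, delta=1, new_sum=98+(1)=99
Option D: A[6] -16->37, delta=53, new_sum=98+(53)=151
Option E: A[4] 41->20, delta=-21, new_sum=98+(-21)=77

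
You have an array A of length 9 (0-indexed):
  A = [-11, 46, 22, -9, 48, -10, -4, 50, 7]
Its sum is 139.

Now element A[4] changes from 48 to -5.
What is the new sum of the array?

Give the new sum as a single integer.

Answer: 86

Derivation:
Old value at index 4: 48
New value at index 4: -5
Delta = -5 - 48 = -53
New sum = old_sum + delta = 139 + (-53) = 86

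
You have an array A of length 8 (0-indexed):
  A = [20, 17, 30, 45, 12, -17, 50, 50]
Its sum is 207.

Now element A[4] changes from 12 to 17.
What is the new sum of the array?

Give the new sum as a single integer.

Old value at index 4: 12
New value at index 4: 17
Delta = 17 - 12 = 5
New sum = old_sum + delta = 207 + (5) = 212

Answer: 212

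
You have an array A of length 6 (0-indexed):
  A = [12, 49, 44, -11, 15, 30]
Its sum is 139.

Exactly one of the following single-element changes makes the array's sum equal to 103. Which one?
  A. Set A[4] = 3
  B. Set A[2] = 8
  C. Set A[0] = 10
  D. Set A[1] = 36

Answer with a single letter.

Answer: B

Derivation:
Option A: A[4] 15->3, delta=-12, new_sum=139+(-12)=127
Option B: A[2] 44->8, delta=-36, new_sum=139+(-36)=103 <-- matches target
Option C: A[0] 12->10, delta=-2, new_sum=139+(-2)=137
Option D: A[1] 49->36, delta=-13, new_sum=139+(-13)=126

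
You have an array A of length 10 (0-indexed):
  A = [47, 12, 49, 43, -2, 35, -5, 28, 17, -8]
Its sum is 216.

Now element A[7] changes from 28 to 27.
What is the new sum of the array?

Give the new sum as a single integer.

Old value at index 7: 28
New value at index 7: 27
Delta = 27 - 28 = -1
New sum = old_sum + delta = 216 + (-1) = 215

Answer: 215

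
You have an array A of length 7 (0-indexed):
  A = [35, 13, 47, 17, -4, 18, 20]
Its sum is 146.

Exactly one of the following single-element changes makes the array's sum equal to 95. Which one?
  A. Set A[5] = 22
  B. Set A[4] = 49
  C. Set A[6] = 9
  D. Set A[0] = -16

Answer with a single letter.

Option A: A[5] 18->22, delta=4, new_sum=146+(4)=150
Option B: A[4] -4->49, delta=53, new_sum=146+(53)=199
Option C: A[6] 20->9, delta=-11, new_sum=146+(-11)=135
Option D: A[0] 35->-16, delta=-51, new_sum=146+(-51)=95 <-- matches target

Answer: D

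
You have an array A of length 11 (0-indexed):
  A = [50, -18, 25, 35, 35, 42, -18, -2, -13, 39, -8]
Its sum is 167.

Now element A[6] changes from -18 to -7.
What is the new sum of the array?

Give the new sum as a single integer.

Answer: 178

Derivation:
Old value at index 6: -18
New value at index 6: -7
Delta = -7 - -18 = 11
New sum = old_sum + delta = 167 + (11) = 178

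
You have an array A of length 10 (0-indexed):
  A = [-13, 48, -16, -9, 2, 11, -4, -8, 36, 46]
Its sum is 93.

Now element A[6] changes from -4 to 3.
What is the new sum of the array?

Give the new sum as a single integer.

Answer: 100

Derivation:
Old value at index 6: -4
New value at index 6: 3
Delta = 3 - -4 = 7
New sum = old_sum + delta = 93 + (7) = 100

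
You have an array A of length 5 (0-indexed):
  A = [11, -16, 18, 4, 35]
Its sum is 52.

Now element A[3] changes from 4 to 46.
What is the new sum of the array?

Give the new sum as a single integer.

Answer: 94

Derivation:
Old value at index 3: 4
New value at index 3: 46
Delta = 46 - 4 = 42
New sum = old_sum + delta = 52 + (42) = 94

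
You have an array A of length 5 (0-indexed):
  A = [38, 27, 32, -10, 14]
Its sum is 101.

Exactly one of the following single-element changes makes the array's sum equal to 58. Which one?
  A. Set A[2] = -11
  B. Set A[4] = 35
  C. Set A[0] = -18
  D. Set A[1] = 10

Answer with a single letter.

Option A: A[2] 32->-11, delta=-43, new_sum=101+(-43)=58 <-- matches target
Option B: A[4] 14->35, delta=21, new_sum=101+(21)=122
Option C: A[0] 38->-18, delta=-56, new_sum=101+(-56)=45
Option D: A[1] 27->10, delta=-17, new_sum=101+(-17)=84

Answer: A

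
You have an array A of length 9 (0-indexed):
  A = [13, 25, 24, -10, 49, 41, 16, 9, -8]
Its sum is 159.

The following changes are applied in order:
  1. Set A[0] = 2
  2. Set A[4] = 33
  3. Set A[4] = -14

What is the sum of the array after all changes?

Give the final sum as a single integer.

Answer: 85

Derivation:
Initial sum: 159
Change 1: A[0] 13 -> 2, delta = -11, sum = 148
Change 2: A[4] 49 -> 33, delta = -16, sum = 132
Change 3: A[4] 33 -> -14, delta = -47, sum = 85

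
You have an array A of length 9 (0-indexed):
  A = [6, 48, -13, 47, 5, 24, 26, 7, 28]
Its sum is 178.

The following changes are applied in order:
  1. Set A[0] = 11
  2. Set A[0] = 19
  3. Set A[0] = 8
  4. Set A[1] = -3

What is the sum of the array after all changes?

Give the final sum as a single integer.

Answer: 129

Derivation:
Initial sum: 178
Change 1: A[0] 6 -> 11, delta = 5, sum = 183
Change 2: A[0] 11 -> 19, delta = 8, sum = 191
Change 3: A[0] 19 -> 8, delta = -11, sum = 180
Change 4: A[1] 48 -> -3, delta = -51, sum = 129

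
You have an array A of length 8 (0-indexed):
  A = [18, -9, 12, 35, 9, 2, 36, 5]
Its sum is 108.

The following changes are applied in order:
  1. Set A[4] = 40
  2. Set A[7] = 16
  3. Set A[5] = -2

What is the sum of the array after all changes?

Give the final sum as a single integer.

Answer: 146

Derivation:
Initial sum: 108
Change 1: A[4] 9 -> 40, delta = 31, sum = 139
Change 2: A[7] 5 -> 16, delta = 11, sum = 150
Change 3: A[5] 2 -> -2, delta = -4, sum = 146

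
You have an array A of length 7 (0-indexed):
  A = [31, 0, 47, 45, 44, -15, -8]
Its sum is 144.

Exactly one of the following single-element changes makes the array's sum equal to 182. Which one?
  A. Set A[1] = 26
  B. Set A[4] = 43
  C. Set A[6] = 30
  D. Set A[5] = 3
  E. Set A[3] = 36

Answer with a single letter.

Answer: C

Derivation:
Option A: A[1] 0->26, delta=26, new_sum=144+(26)=170
Option B: A[4] 44->43, delta=-1, new_sum=144+(-1)=143
Option C: A[6] -8->30, delta=38, new_sum=144+(38)=182 <-- matches target
Option D: A[5] -15->3, delta=18, new_sum=144+(18)=162
Option E: A[3] 45->36, delta=-9, new_sum=144+(-9)=135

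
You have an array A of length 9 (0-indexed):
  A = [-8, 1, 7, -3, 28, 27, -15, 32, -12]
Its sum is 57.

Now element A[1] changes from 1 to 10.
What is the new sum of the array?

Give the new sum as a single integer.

Old value at index 1: 1
New value at index 1: 10
Delta = 10 - 1 = 9
New sum = old_sum + delta = 57 + (9) = 66

Answer: 66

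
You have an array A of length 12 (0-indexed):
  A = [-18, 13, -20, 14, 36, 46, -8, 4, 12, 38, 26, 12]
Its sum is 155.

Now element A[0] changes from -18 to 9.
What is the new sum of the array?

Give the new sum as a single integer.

Old value at index 0: -18
New value at index 0: 9
Delta = 9 - -18 = 27
New sum = old_sum + delta = 155 + (27) = 182

Answer: 182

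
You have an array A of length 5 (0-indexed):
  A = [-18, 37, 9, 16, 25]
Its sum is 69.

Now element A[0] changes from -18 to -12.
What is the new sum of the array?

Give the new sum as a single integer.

Old value at index 0: -18
New value at index 0: -12
Delta = -12 - -18 = 6
New sum = old_sum + delta = 69 + (6) = 75

Answer: 75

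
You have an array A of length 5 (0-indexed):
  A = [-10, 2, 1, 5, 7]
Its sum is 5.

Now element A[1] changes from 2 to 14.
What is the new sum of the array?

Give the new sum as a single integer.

Old value at index 1: 2
New value at index 1: 14
Delta = 14 - 2 = 12
New sum = old_sum + delta = 5 + (12) = 17

Answer: 17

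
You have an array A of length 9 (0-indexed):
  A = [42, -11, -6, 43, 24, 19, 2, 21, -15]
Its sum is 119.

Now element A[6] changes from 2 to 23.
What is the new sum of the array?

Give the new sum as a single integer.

Old value at index 6: 2
New value at index 6: 23
Delta = 23 - 2 = 21
New sum = old_sum + delta = 119 + (21) = 140

Answer: 140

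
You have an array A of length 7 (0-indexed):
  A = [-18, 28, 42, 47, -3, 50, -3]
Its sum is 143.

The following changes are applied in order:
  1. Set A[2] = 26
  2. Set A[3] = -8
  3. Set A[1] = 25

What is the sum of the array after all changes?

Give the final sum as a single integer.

Initial sum: 143
Change 1: A[2] 42 -> 26, delta = -16, sum = 127
Change 2: A[3] 47 -> -8, delta = -55, sum = 72
Change 3: A[1] 28 -> 25, delta = -3, sum = 69

Answer: 69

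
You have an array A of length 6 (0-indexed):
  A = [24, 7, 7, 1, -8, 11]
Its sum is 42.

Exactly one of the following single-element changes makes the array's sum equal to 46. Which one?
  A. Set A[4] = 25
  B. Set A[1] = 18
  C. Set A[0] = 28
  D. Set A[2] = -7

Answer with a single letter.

Option A: A[4] -8->25, delta=33, new_sum=42+(33)=75
Option B: A[1] 7->18, delta=11, new_sum=42+(11)=53
Option C: A[0] 24->28, delta=4, new_sum=42+(4)=46 <-- matches target
Option D: A[2] 7->-7, delta=-14, new_sum=42+(-14)=28

Answer: C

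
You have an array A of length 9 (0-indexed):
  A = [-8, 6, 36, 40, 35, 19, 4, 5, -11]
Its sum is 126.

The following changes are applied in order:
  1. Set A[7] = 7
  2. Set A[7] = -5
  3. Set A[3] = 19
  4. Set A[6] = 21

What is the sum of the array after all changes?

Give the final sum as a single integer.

Initial sum: 126
Change 1: A[7] 5 -> 7, delta = 2, sum = 128
Change 2: A[7] 7 -> -5, delta = -12, sum = 116
Change 3: A[3] 40 -> 19, delta = -21, sum = 95
Change 4: A[6] 4 -> 21, delta = 17, sum = 112

Answer: 112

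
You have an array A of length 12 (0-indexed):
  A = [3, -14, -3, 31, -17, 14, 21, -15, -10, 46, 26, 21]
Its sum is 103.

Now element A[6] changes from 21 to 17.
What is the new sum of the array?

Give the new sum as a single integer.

Answer: 99

Derivation:
Old value at index 6: 21
New value at index 6: 17
Delta = 17 - 21 = -4
New sum = old_sum + delta = 103 + (-4) = 99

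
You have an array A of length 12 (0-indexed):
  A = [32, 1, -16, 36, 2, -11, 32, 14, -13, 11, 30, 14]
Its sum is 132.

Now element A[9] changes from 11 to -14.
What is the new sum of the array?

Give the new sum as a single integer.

Old value at index 9: 11
New value at index 9: -14
Delta = -14 - 11 = -25
New sum = old_sum + delta = 132 + (-25) = 107

Answer: 107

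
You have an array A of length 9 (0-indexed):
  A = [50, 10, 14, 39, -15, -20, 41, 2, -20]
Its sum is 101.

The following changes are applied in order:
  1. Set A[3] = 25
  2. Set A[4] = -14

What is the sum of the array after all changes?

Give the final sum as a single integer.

Initial sum: 101
Change 1: A[3] 39 -> 25, delta = -14, sum = 87
Change 2: A[4] -15 -> -14, delta = 1, sum = 88

Answer: 88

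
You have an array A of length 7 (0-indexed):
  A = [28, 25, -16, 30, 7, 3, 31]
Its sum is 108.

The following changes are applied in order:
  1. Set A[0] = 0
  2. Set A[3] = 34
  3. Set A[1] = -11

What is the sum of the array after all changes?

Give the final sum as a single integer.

Initial sum: 108
Change 1: A[0] 28 -> 0, delta = -28, sum = 80
Change 2: A[3] 30 -> 34, delta = 4, sum = 84
Change 3: A[1] 25 -> -11, delta = -36, sum = 48

Answer: 48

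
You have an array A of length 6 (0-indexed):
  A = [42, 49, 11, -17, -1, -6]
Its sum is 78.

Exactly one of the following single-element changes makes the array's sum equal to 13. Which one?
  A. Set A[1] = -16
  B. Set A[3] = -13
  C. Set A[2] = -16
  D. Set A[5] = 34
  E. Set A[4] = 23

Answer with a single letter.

Option A: A[1] 49->-16, delta=-65, new_sum=78+(-65)=13 <-- matches target
Option B: A[3] -17->-13, delta=4, new_sum=78+(4)=82
Option C: A[2] 11->-16, delta=-27, new_sum=78+(-27)=51
Option D: A[5] -6->34, delta=40, new_sum=78+(40)=118
Option E: A[4] -1->23, delta=24, new_sum=78+(24)=102

Answer: A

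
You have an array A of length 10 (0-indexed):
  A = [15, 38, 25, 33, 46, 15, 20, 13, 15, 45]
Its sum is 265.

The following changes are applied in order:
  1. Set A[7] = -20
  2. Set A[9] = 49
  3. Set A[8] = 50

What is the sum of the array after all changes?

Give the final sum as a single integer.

Initial sum: 265
Change 1: A[7] 13 -> -20, delta = -33, sum = 232
Change 2: A[9] 45 -> 49, delta = 4, sum = 236
Change 3: A[8] 15 -> 50, delta = 35, sum = 271

Answer: 271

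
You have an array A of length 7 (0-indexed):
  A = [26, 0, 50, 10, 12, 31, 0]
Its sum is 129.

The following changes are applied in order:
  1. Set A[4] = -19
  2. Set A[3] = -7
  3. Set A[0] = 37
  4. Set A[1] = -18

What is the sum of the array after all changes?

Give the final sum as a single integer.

Initial sum: 129
Change 1: A[4] 12 -> -19, delta = -31, sum = 98
Change 2: A[3] 10 -> -7, delta = -17, sum = 81
Change 3: A[0] 26 -> 37, delta = 11, sum = 92
Change 4: A[1] 0 -> -18, delta = -18, sum = 74

Answer: 74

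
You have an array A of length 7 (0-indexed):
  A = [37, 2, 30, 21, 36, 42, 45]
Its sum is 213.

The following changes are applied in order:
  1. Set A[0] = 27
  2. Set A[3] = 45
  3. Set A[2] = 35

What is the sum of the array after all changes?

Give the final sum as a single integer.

Initial sum: 213
Change 1: A[0] 37 -> 27, delta = -10, sum = 203
Change 2: A[3] 21 -> 45, delta = 24, sum = 227
Change 3: A[2] 30 -> 35, delta = 5, sum = 232

Answer: 232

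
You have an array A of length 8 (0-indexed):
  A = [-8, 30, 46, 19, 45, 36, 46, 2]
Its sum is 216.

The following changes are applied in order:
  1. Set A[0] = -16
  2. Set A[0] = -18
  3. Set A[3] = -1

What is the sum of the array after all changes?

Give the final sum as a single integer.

Answer: 186

Derivation:
Initial sum: 216
Change 1: A[0] -8 -> -16, delta = -8, sum = 208
Change 2: A[0] -16 -> -18, delta = -2, sum = 206
Change 3: A[3] 19 -> -1, delta = -20, sum = 186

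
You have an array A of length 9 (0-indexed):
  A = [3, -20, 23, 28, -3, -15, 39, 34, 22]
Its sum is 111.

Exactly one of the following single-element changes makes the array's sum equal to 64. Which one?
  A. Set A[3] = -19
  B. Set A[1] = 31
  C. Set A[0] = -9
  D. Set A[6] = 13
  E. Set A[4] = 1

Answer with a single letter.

Option A: A[3] 28->-19, delta=-47, new_sum=111+(-47)=64 <-- matches target
Option B: A[1] -20->31, delta=51, new_sum=111+(51)=162
Option C: A[0] 3->-9, delta=-12, new_sum=111+(-12)=99
Option D: A[6] 39->13, delta=-26, new_sum=111+(-26)=85
Option E: A[4] -3->1, delta=4, new_sum=111+(4)=115

Answer: A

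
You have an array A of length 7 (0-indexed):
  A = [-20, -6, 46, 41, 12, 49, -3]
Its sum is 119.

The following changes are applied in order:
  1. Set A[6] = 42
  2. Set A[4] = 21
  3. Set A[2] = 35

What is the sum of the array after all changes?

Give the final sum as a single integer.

Answer: 162

Derivation:
Initial sum: 119
Change 1: A[6] -3 -> 42, delta = 45, sum = 164
Change 2: A[4] 12 -> 21, delta = 9, sum = 173
Change 3: A[2] 46 -> 35, delta = -11, sum = 162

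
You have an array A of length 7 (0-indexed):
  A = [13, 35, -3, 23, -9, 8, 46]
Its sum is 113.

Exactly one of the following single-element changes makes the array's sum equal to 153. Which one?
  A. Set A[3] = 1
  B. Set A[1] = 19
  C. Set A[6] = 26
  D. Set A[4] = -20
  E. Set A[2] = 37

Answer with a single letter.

Option A: A[3] 23->1, delta=-22, new_sum=113+(-22)=91
Option B: A[1] 35->19, delta=-16, new_sum=113+(-16)=97
Option C: A[6] 46->26, delta=-20, new_sum=113+(-20)=93
Option D: A[4] -9->-20, delta=-11, new_sum=113+(-11)=102
Option E: A[2] -3->37, delta=40, new_sum=113+(40)=153 <-- matches target

Answer: E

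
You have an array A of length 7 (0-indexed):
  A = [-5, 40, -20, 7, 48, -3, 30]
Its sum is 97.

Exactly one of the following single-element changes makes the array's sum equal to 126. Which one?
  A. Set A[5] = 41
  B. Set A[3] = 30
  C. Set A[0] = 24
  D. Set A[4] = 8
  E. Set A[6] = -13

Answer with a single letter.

Answer: C

Derivation:
Option A: A[5] -3->41, delta=44, new_sum=97+(44)=141
Option B: A[3] 7->30, delta=23, new_sum=97+(23)=120
Option C: A[0] -5->24, delta=29, new_sum=97+(29)=126 <-- matches target
Option D: A[4] 48->8, delta=-40, new_sum=97+(-40)=57
Option E: A[6] 30->-13, delta=-43, new_sum=97+(-43)=54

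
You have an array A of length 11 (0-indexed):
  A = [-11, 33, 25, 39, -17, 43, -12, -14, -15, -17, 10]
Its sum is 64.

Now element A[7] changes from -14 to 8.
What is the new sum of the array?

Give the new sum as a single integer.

Answer: 86

Derivation:
Old value at index 7: -14
New value at index 7: 8
Delta = 8 - -14 = 22
New sum = old_sum + delta = 64 + (22) = 86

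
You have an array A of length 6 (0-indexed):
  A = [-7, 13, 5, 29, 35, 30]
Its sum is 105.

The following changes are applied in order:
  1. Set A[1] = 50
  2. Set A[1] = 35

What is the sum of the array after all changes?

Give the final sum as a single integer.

Answer: 127

Derivation:
Initial sum: 105
Change 1: A[1] 13 -> 50, delta = 37, sum = 142
Change 2: A[1] 50 -> 35, delta = -15, sum = 127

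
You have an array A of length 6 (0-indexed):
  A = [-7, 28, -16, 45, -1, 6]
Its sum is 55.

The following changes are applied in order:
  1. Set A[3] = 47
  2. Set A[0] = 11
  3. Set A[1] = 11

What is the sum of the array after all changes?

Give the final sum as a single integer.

Answer: 58

Derivation:
Initial sum: 55
Change 1: A[3] 45 -> 47, delta = 2, sum = 57
Change 2: A[0] -7 -> 11, delta = 18, sum = 75
Change 3: A[1] 28 -> 11, delta = -17, sum = 58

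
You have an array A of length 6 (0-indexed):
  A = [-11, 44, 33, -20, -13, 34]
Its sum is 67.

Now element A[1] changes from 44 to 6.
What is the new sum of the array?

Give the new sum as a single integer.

Answer: 29

Derivation:
Old value at index 1: 44
New value at index 1: 6
Delta = 6 - 44 = -38
New sum = old_sum + delta = 67 + (-38) = 29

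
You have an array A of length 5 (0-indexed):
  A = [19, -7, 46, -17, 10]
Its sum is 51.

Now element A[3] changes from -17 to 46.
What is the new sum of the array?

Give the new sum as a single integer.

Old value at index 3: -17
New value at index 3: 46
Delta = 46 - -17 = 63
New sum = old_sum + delta = 51 + (63) = 114

Answer: 114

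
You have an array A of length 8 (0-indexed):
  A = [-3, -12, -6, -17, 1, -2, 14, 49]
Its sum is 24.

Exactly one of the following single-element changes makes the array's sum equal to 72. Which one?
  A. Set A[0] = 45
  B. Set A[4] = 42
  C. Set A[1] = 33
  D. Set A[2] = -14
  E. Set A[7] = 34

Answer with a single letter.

Answer: A

Derivation:
Option A: A[0] -3->45, delta=48, new_sum=24+(48)=72 <-- matches target
Option B: A[4] 1->42, delta=41, new_sum=24+(41)=65
Option C: A[1] -12->33, delta=45, new_sum=24+(45)=69
Option D: A[2] -6->-14, delta=-8, new_sum=24+(-8)=16
Option E: A[7] 49->34, delta=-15, new_sum=24+(-15)=9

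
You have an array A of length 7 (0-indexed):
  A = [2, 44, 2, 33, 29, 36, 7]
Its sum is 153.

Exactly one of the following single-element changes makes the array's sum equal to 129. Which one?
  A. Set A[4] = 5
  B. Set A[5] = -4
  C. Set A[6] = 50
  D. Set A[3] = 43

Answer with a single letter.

Option A: A[4] 29->5, delta=-24, new_sum=153+(-24)=129 <-- matches target
Option B: A[5] 36->-4, delta=-40, new_sum=153+(-40)=113
Option C: A[6] 7->50, delta=43, new_sum=153+(43)=196
Option D: A[3] 33->43, delta=10, new_sum=153+(10)=163

Answer: A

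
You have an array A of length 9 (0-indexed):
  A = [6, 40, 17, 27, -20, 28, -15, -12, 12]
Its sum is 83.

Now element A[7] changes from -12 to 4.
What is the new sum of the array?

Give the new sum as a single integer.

Old value at index 7: -12
New value at index 7: 4
Delta = 4 - -12 = 16
New sum = old_sum + delta = 83 + (16) = 99

Answer: 99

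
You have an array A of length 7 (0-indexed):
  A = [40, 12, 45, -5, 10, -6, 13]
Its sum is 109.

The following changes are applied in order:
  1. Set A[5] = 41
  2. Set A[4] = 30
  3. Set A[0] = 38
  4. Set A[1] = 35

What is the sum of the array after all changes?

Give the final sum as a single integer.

Initial sum: 109
Change 1: A[5] -6 -> 41, delta = 47, sum = 156
Change 2: A[4] 10 -> 30, delta = 20, sum = 176
Change 3: A[0] 40 -> 38, delta = -2, sum = 174
Change 4: A[1] 12 -> 35, delta = 23, sum = 197

Answer: 197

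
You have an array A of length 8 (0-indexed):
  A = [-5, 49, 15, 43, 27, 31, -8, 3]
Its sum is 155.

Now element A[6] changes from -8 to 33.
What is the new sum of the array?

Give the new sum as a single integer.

Answer: 196

Derivation:
Old value at index 6: -8
New value at index 6: 33
Delta = 33 - -8 = 41
New sum = old_sum + delta = 155 + (41) = 196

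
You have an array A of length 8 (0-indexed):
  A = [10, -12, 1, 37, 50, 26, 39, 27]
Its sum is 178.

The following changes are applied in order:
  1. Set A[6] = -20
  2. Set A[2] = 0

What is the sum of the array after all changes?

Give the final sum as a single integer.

Initial sum: 178
Change 1: A[6] 39 -> -20, delta = -59, sum = 119
Change 2: A[2] 1 -> 0, delta = -1, sum = 118

Answer: 118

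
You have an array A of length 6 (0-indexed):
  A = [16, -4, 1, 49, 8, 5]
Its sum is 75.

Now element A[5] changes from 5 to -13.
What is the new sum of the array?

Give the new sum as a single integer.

Answer: 57

Derivation:
Old value at index 5: 5
New value at index 5: -13
Delta = -13 - 5 = -18
New sum = old_sum + delta = 75 + (-18) = 57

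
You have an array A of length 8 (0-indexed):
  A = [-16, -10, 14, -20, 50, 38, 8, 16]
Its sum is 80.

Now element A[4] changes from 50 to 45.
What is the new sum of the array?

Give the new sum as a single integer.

Old value at index 4: 50
New value at index 4: 45
Delta = 45 - 50 = -5
New sum = old_sum + delta = 80 + (-5) = 75

Answer: 75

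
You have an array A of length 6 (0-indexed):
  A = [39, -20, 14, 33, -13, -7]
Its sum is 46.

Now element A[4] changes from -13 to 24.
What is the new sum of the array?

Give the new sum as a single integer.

Answer: 83

Derivation:
Old value at index 4: -13
New value at index 4: 24
Delta = 24 - -13 = 37
New sum = old_sum + delta = 46 + (37) = 83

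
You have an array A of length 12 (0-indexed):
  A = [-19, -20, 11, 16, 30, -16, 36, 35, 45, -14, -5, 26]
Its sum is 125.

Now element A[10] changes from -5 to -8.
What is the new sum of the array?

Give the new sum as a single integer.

Old value at index 10: -5
New value at index 10: -8
Delta = -8 - -5 = -3
New sum = old_sum + delta = 125 + (-3) = 122

Answer: 122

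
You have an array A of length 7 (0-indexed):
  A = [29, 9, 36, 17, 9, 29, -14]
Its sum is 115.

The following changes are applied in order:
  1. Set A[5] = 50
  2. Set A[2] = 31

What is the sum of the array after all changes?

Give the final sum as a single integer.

Answer: 131

Derivation:
Initial sum: 115
Change 1: A[5] 29 -> 50, delta = 21, sum = 136
Change 2: A[2] 36 -> 31, delta = -5, sum = 131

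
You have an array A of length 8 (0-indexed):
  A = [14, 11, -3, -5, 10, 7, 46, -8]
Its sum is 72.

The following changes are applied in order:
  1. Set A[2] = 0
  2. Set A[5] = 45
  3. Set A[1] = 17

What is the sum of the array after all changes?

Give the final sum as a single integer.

Answer: 119

Derivation:
Initial sum: 72
Change 1: A[2] -3 -> 0, delta = 3, sum = 75
Change 2: A[5] 7 -> 45, delta = 38, sum = 113
Change 3: A[1] 11 -> 17, delta = 6, sum = 119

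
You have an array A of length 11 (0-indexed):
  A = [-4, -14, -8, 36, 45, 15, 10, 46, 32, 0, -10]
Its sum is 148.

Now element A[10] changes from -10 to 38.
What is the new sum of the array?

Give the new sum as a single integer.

Answer: 196

Derivation:
Old value at index 10: -10
New value at index 10: 38
Delta = 38 - -10 = 48
New sum = old_sum + delta = 148 + (48) = 196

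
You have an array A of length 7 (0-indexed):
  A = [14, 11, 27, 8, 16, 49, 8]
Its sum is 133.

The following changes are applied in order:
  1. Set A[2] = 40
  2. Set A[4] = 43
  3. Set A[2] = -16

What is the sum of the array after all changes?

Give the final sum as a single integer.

Initial sum: 133
Change 1: A[2] 27 -> 40, delta = 13, sum = 146
Change 2: A[4] 16 -> 43, delta = 27, sum = 173
Change 3: A[2] 40 -> -16, delta = -56, sum = 117

Answer: 117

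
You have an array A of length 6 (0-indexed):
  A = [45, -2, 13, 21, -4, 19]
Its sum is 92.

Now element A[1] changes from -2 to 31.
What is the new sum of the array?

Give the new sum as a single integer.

Old value at index 1: -2
New value at index 1: 31
Delta = 31 - -2 = 33
New sum = old_sum + delta = 92 + (33) = 125

Answer: 125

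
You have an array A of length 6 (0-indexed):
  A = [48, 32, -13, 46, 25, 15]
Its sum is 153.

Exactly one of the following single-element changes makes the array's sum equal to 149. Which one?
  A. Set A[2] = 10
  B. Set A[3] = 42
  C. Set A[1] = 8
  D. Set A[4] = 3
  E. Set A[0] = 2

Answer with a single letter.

Answer: B

Derivation:
Option A: A[2] -13->10, delta=23, new_sum=153+(23)=176
Option B: A[3] 46->42, delta=-4, new_sum=153+(-4)=149 <-- matches target
Option C: A[1] 32->8, delta=-24, new_sum=153+(-24)=129
Option D: A[4] 25->3, delta=-22, new_sum=153+(-22)=131
Option E: A[0] 48->2, delta=-46, new_sum=153+(-46)=107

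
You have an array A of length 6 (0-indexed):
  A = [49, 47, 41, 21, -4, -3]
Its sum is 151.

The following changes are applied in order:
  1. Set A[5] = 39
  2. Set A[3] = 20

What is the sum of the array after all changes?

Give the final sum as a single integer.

Initial sum: 151
Change 1: A[5] -3 -> 39, delta = 42, sum = 193
Change 2: A[3] 21 -> 20, delta = -1, sum = 192

Answer: 192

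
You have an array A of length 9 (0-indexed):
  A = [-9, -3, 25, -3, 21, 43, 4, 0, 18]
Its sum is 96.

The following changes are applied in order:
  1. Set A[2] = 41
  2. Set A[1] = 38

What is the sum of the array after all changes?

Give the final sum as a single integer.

Initial sum: 96
Change 1: A[2] 25 -> 41, delta = 16, sum = 112
Change 2: A[1] -3 -> 38, delta = 41, sum = 153

Answer: 153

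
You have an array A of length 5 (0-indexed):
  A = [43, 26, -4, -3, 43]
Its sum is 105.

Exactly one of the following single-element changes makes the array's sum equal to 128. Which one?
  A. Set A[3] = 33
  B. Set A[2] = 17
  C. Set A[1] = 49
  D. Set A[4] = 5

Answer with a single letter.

Answer: C

Derivation:
Option A: A[3] -3->33, delta=36, new_sum=105+(36)=141
Option B: A[2] -4->17, delta=21, new_sum=105+(21)=126
Option C: A[1] 26->49, delta=23, new_sum=105+(23)=128 <-- matches target
Option D: A[4] 43->5, delta=-38, new_sum=105+(-38)=67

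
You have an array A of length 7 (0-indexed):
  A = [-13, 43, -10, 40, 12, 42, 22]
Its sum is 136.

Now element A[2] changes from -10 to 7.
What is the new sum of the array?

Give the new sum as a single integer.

Old value at index 2: -10
New value at index 2: 7
Delta = 7 - -10 = 17
New sum = old_sum + delta = 136 + (17) = 153

Answer: 153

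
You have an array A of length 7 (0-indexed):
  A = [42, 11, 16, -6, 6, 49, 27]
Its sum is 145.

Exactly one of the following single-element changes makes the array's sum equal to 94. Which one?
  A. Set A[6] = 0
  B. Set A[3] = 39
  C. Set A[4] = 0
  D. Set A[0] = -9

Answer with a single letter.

Answer: D

Derivation:
Option A: A[6] 27->0, delta=-27, new_sum=145+(-27)=118
Option B: A[3] -6->39, delta=45, new_sum=145+(45)=190
Option C: A[4] 6->0, delta=-6, new_sum=145+(-6)=139
Option D: A[0] 42->-9, delta=-51, new_sum=145+(-51)=94 <-- matches target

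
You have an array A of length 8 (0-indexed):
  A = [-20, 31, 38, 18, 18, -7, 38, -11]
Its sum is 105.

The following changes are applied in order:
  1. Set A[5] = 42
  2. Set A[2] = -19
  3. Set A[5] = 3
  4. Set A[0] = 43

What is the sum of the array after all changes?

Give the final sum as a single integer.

Initial sum: 105
Change 1: A[5] -7 -> 42, delta = 49, sum = 154
Change 2: A[2] 38 -> -19, delta = -57, sum = 97
Change 3: A[5] 42 -> 3, delta = -39, sum = 58
Change 4: A[0] -20 -> 43, delta = 63, sum = 121

Answer: 121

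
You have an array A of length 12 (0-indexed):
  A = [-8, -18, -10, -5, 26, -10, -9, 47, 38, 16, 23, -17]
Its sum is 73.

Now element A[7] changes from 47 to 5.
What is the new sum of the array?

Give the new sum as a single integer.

Answer: 31

Derivation:
Old value at index 7: 47
New value at index 7: 5
Delta = 5 - 47 = -42
New sum = old_sum + delta = 73 + (-42) = 31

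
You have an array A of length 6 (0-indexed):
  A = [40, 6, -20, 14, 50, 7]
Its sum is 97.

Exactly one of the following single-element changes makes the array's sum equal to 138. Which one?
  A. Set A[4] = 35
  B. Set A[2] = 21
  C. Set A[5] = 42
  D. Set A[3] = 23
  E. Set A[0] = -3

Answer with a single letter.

Option A: A[4] 50->35, delta=-15, new_sum=97+(-15)=82
Option B: A[2] -20->21, delta=41, new_sum=97+(41)=138 <-- matches target
Option C: A[5] 7->42, delta=35, new_sum=97+(35)=132
Option D: A[3] 14->23, delta=9, new_sum=97+(9)=106
Option E: A[0] 40->-3, delta=-43, new_sum=97+(-43)=54

Answer: B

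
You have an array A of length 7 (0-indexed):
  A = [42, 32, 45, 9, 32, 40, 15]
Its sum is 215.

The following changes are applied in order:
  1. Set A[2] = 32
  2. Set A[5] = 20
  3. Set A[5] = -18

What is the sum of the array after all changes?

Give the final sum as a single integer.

Answer: 144

Derivation:
Initial sum: 215
Change 1: A[2] 45 -> 32, delta = -13, sum = 202
Change 2: A[5] 40 -> 20, delta = -20, sum = 182
Change 3: A[5] 20 -> -18, delta = -38, sum = 144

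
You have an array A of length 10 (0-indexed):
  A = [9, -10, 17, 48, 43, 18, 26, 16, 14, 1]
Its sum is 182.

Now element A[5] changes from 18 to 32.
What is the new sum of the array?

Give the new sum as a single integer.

Answer: 196

Derivation:
Old value at index 5: 18
New value at index 5: 32
Delta = 32 - 18 = 14
New sum = old_sum + delta = 182 + (14) = 196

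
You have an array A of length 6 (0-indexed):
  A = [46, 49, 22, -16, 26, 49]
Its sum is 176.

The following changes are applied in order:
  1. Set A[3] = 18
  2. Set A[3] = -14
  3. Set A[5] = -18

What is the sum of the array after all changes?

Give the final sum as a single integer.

Answer: 111

Derivation:
Initial sum: 176
Change 1: A[3] -16 -> 18, delta = 34, sum = 210
Change 2: A[3] 18 -> -14, delta = -32, sum = 178
Change 3: A[5] 49 -> -18, delta = -67, sum = 111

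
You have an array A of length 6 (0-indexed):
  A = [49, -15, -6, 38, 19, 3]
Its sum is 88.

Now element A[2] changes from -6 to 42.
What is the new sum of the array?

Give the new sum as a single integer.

Old value at index 2: -6
New value at index 2: 42
Delta = 42 - -6 = 48
New sum = old_sum + delta = 88 + (48) = 136

Answer: 136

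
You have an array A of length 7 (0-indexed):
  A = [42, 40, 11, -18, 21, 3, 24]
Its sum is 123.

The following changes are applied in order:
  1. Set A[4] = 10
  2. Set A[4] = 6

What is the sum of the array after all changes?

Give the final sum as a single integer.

Answer: 108

Derivation:
Initial sum: 123
Change 1: A[4] 21 -> 10, delta = -11, sum = 112
Change 2: A[4] 10 -> 6, delta = -4, sum = 108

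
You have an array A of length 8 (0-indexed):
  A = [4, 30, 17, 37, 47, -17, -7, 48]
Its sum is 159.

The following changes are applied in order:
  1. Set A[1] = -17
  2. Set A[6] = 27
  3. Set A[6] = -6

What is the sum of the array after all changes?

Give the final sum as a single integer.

Answer: 113

Derivation:
Initial sum: 159
Change 1: A[1] 30 -> -17, delta = -47, sum = 112
Change 2: A[6] -7 -> 27, delta = 34, sum = 146
Change 3: A[6] 27 -> -6, delta = -33, sum = 113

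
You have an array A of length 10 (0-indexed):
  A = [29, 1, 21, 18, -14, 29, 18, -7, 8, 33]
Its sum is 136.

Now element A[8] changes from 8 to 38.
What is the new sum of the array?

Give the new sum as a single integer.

Answer: 166

Derivation:
Old value at index 8: 8
New value at index 8: 38
Delta = 38 - 8 = 30
New sum = old_sum + delta = 136 + (30) = 166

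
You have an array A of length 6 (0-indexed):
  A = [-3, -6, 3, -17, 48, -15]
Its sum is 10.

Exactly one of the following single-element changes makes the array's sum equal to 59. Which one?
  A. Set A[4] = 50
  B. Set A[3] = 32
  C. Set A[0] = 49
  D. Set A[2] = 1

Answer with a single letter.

Option A: A[4] 48->50, delta=2, new_sum=10+(2)=12
Option B: A[3] -17->32, delta=49, new_sum=10+(49)=59 <-- matches target
Option C: A[0] -3->49, delta=52, new_sum=10+(52)=62
Option D: A[2] 3->1, delta=-2, new_sum=10+(-2)=8

Answer: B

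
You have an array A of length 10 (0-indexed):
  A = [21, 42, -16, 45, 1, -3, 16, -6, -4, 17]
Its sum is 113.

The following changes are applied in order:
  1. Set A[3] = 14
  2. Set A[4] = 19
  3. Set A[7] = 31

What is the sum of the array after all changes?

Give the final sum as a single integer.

Answer: 137

Derivation:
Initial sum: 113
Change 1: A[3] 45 -> 14, delta = -31, sum = 82
Change 2: A[4] 1 -> 19, delta = 18, sum = 100
Change 3: A[7] -6 -> 31, delta = 37, sum = 137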